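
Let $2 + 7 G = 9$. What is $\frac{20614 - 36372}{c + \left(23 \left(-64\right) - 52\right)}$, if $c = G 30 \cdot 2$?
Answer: $\frac{7879}{732} \approx 10.764$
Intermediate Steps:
$G = 1$ ($G = - \frac{2}{7} + \frac{1}{7} \cdot 9 = - \frac{2}{7} + \frac{9}{7} = 1$)
$c = 60$ ($c = 1 \cdot 30 \cdot 2 = 30 \cdot 2 = 60$)
$\frac{20614 - 36372}{c + \left(23 \left(-64\right) - 52\right)} = \frac{20614 - 36372}{60 + \left(23 \left(-64\right) - 52\right)} = - \frac{15758}{60 - 1524} = - \frac{15758}{-1464} = \left(-15758\right) \left(- \frac{1}{1464}\right) = \frac{7879}{732}$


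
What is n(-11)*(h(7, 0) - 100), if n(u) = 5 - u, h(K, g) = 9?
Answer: -1456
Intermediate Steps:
n(-11)*(h(7, 0) - 100) = (5 - 1*(-11))*(9 - 100) = (5 + 11)*(-91) = 16*(-91) = -1456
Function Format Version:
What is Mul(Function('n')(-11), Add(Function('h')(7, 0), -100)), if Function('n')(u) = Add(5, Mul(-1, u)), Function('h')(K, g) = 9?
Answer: -1456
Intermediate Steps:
Mul(Function('n')(-11), Add(Function('h')(7, 0), -100)) = Mul(Add(5, Mul(-1, -11)), Add(9, -100)) = Mul(Add(5, 11), -91) = Mul(16, -91) = -1456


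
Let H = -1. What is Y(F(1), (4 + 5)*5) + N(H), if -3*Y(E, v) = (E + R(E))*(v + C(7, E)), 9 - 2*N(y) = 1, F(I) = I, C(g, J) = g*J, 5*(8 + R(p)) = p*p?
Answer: 1828/15 ≈ 121.87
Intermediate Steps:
R(p) = -8 + p²/5 (R(p) = -8 + (p*p)/5 = -8 + p²/5)
C(g, J) = J*g
N(y) = 4 (N(y) = 9/2 - ½*1 = 9/2 - ½ = 4)
Y(E, v) = -(v + 7*E)*(-8 + E + E²/5)/3 (Y(E, v) = -(E + (-8 + E²/5))*(v + E*7)/3 = -(-8 + E + E²/5)*(v + 7*E)/3 = -(v + 7*E)*(-8 + E + E²/5)/3)
Y(F(1), (4 + 5)*5) + N(H) = (-7/3*1² - 7/15*1*(-40 + 1²) - ⅓*1*(4 + 5)*5 - (4 + 5)*5*(-40 + 1²)/15) + 4 = (-7/3*1 - 7/15*1*(-40 + 1) - ⅓*1*9*5 - 9*5*(-40 + 1)/15) + 4 = (-7/3 - 7/15*1*(-39) - ⅓*1*45 - 1/15*45*(-39)) + 4 = (-7/3 + 91/5 - 15 + 117) + 4 = 1768/15 + 4 = 1828/15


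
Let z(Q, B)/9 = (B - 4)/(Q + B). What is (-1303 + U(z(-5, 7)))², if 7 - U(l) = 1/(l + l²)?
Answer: 1029762211984/613089 ≈ 1.6796e+6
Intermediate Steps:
z(Q, B) = 9*(-4 + B)/(B + Q) (z(Q, B) = 9*((B - 4)/(Q + B)) = 9*((-4 + B)/(B + Q)) = 9*(-4 + B)/(B + Q))
U(l) = 7 - 1/(l + l²)
(-1303 + U(z(-5, 7)))² = (-1303 + (-1 + 7*(9*(-4 + 7)/(7 - 5)) + 7*(9*(-4 + 7)/(7 - 5))²)/(((9*(-4 + 7)/(7 - 5)))*(1 + 9*(-4 + 7)/(7 - 5))))² = (-1303 + (-1 + 7*(9*3/2) + 7*(9*3/2)²)/(((9*3/2))*(1 + 9*3/2)))² = (-1303 + (-1 + 7*(9*(½)*3) + 7*(9*(½)*3)²)/(((9*(½)*3))*(1 + 9*(½)*3)))² = (-1303 + (-1 + 7*(27/2) + 7*(27/2)²)/((27/2)*(1 + 27/2)))² = (-1303 + 2*(-1 + 189/2 + 7*(729/4))/(27*(29/2)))² = (-1303 + (2/27)*(2/29)*(-1 + 189/2 + 5103/4))² = (-1303 + (2/27)*(2/29)*(5477/4))² = (-1303 + 5477/783)² = (-1014772/783)² = 1029762211984/613089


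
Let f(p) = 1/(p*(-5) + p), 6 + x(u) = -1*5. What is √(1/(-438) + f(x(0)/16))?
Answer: √8388138/4818 ≈ 0.60113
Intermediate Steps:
x(u) = -11 (x(u) = -6 - 1*5 = -6 - 5 = -11)
f(p) = -1/(4*p) (f(p) = 1/(-5*p + p) = 1/(-4*p) = -1/(4*p))
√(1/(-438) + f(x(0)/16)) = √(1/(-438) - 1/(4*((-11/16)))) = √(-1/438 - 1/(4*((-11*1/16)))) = √(-1/438 - 1/(4*(-11/16))) = √(-1/438 - ¼*(-16/11)) = √(-1/438 + 4/11) = √(1741/4818) = √8388138/4818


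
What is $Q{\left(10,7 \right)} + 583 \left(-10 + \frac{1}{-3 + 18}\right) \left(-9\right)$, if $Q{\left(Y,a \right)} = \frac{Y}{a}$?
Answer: $\frac{1824257}{35} \approx 52122.0$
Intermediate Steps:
$Q{\left(10,7 \right)} + 583 \left(-10 + \frac{1}{-3 + 18}\right) \left(-9\right) = \frac{10}{7} + 583 \left(-10 + \frac{1}{-3 + 18}\right) \left(-9\right) = 10 \cdot \frac{1}{7} + 583 \left(-10 + \frac{1}{15}\right) \left(-9\right) = \frac{10}{7} + 583 \left(-10 + \frac{1}{15}\right) \left(-9\right) = \frac{10}{7} + 583 \left(\left(- \frac{149}{15}\right) \left(-9\right)\right) = \frac{10}{7} + 583 \cdot \frac{447}{5} = \frac{10}{7} + \frac{260601}{5} = \frac{1824257}{35}$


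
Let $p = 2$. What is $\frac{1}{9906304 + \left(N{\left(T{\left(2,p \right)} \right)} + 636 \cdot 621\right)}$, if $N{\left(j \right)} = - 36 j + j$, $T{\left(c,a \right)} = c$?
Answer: $\frac{1}{10301190} \approx 9.7076 \cdot 10^{-8}$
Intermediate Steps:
$N{\left(j \right)} = - 35 j$
$\frac{1}{9906304 + \left(N{\left(T{\left(2,p \right)} \right)} + 636 \cdot 621\right)} = \frac{1}{9906304 + \left(\left(-35\right) 2 + 636 \cdot 621\right)} = \frac{1}{9906304 + \left(-70 + 394956\right)} = \frac{1}{9906304 + 394886} = \frac{1}{10301190}$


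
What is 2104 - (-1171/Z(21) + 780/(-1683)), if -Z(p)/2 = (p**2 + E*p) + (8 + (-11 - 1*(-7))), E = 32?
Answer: 2636812405/1253274 ≈ 2103.9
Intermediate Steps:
Z(p) = -8 - 64*p - 2*p**2 (Z(p) = -2*((p**2 + 32*p) + (8 + (-11 - 1*(-7)))) = -2*((p**2 + 32*p) + (8 + (-11 + 7))) = -2*((p**2 + 32*p) + (8 - 4)) = -2*((p**2 + 32*p) + 4) = -2*(4 + p**2 + 32*p) = -8 - 64*p - 2*p**2)
2104 - (-1171/Z(21) + 780/(-1683)) = 2104 - (-1171/(-8 - 64*21 - 2*21**2) + 780/(-1683)) = 2104 - (-1171/(-8 - 1344 - 2*441) + 780*(-1/1683)) = 2104 - (-1171/(-8 - 1344 - 882) - 260/561) = 2104 - (-1171/(-2234) - 260/561) = 2104 - (-1171*(-1/2234) - 260/561) = 2104 - (1171/2234 - 260/561) = 2104 - 1*76091/1253274 = 2104 - 76091/1253274 = 2636812405/1253274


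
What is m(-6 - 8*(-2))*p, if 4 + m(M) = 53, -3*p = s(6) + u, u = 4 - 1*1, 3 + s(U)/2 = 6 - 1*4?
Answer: -49/3 ≈ -16.333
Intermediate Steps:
s(U) = -2 (s(U) = -6 + 2*(6 - 1*4) = -6 + 2*(6 - 4) = -6 + 2*2 = -6 + 4 = -2)
u = 3 (u = 4 - 1 = 3)
p = -⅓ (p = -(-2 + 3)/3 = -⅓*1 = -⅓ ≈ -0.33333)
m(M) = 49 (m(M) = -4 + 53 = 49)
m(-6 - 8*(-2))*p = 49*(-⅓) = -49/3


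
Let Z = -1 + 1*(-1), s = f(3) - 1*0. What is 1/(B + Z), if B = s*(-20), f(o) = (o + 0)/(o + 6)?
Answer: -3/26 ≈ -0.11538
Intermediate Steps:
f(o) = o/(6 + o)
s = ⅓ (s = 3/(6 + 3) - 1*0 = 3/9 + 0 = 3*(⅑) + 0 = ⅓ + 0 = ⅓ ≈ 0.33333)
Z = -2 (Z = -1 - 1 = -2)
B = -20/3 (B = (⅓)*(-20) = -20/3 ≈ -6.6667)
1/(B + Z) = 1/(-20/3 - 2) = 1/(-26/3) = -3/26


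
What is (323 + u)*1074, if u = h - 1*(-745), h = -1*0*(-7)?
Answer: 1147032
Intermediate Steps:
h = 0 (h = 0*(-7) = 0)
u = 745 (u = 0 - 1*(-745) = 0 + 745 = 745)
(323 + u)*1074 = (323 + 745)*1074 = 1068*1074 = 1147032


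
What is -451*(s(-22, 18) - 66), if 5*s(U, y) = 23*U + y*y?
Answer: 230912/5 ≈ 46182.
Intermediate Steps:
s(U, y) = y**2/5 + 23*U/5 (s(U, y) = (23*U + y*y)/5 = (23*U + y**2)/5 = (y**2 + 23*U)/5 = y**2/5 + 23*U/5)
-451*(s(-22, 18) - 66) = -451*(((1/5)*18**2 + (23/5)*(-22)) - 66) = -451*(((1/5)*324 - 506/5) - 66) = -451*((324/5 - 506/5) - 66) = -451*(-182/5 - 66) = -451*(-512/5) = 230912/5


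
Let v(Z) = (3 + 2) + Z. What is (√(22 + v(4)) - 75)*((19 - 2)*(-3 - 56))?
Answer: 75225 - 1003*√31 ≈ 69641.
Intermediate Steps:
v(Z) = 5 + Z
(√(22 + v(4)) - 75)*((19 - 2)*(-3 - 56)) = (√(22 + (5 + 4)) - 75)*((19 - 2)*(-3 - 56)) = (√(22 + 9) - 75)*(17*(-59)) = (√31 - 75)*(-1003) = (-75 + √31)*(-1003) = 75225 - 1003*√31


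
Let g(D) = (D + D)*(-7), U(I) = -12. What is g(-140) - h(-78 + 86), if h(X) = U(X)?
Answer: 1972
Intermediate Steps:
g(D) = -14*D (g(D) = (2*D)*(-7) = -14*D)
h(X) = -12
g(-140) - h(-78 + 86) = -14*(-140) - 1*(-12) = 1960 + 12 = 1972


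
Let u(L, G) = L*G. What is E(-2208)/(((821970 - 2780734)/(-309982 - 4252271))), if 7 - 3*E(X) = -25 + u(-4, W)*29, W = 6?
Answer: 276776682/489691 ≈ 565.21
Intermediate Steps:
u(L, G) = G*L
E(X) = 728/3 (E(X) = 7/3 - (-25 + (6*(-4))*29)/3 = 7/3 - (-25 - 24*29)/3 = 7/3 - (-25 - 696)/3 = 7/3 - ⅓*(-721) = 7/3 + 721/3 = 728/3)
E(-2208)/(((821970 - 2780734)/(-309982 - 4252271))) = 728/(3*(((821970 - 2780734)/(-309982 - 4252271)))) = 728/(3*((-1958764/(-4562253)))) = 728/(3*((-1958764*(-1/4562253)))) = 728/(3*(1958764/4562253)) = (728/3)*(4562253/1958764) = 276776682/489691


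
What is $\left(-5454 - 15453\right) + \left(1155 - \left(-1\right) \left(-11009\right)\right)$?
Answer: $-30761$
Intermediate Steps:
$\left(-5454 - 15453\right) + \left(1155 - \left(-1\right) \left(-11009\right)\right) = -20907 + \left(1155 - 11009\right) = -20907 - 9854 = -30761$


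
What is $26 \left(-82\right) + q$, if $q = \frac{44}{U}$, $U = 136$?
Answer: $- \frac{72477}{34} \approx -2131.7$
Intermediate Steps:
$q = \frac{11}{34}$ ($q = \frac{44}{136} = 44 \cdot \frac{1}{136} = \frac{11}{34} \approx 0.32353$)
$26 \left(-82\right) + q = 26 \left(-82\right) + \frac{11}{34} = -2132 + \frac{11}{34} = - \frac{72477}{34}$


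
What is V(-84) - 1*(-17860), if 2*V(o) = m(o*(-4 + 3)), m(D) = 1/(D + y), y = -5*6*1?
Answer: 1928881/108 ≈ 17860.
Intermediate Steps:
y = -30 (y = -30*1 = -30)
m(D) = 1/(-30 + D) (m(D) = 1/(D - 30) = 1/(-30 + D))
V(o) = 1/(2*(-30 - o)) (V(o) = 1/(2*(-30 + o*(-4 + 3))) = 1/(2*(-30 + o*(-1))) = 1/(2*(-30 - o)))
V(-84) - 1*(-17860) = -1/(60 + 2*(-84)) - 1*(-17860) = -1/(60 - 168) + 17860 = -1/(-108) + 17860 = -1*(-1/108) + 17860 = 1/108 + 17860 = 1928881/108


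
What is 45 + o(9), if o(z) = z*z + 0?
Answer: 126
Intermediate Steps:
o(z) = z**2 (o(z) = z**2 + 0 = z**2)
45 + o(9) = 45 + 9**2 = 45 + 81 = 126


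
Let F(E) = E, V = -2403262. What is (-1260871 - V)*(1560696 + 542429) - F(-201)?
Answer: 2402591072076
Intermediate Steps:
(-1260871 - V)*(1560696 + 542429) - F(-201) = (-1260871 - 1*(-2403262))*(1560696 + 542429) - 1*(-201) = (-1260871 + 2403262)*2103125 + 201 = 1142391*2103125 + 201 = 2402591071875 + 201 = 2402591072076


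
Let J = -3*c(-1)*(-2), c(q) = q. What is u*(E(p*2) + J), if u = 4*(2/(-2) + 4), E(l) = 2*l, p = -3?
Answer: -216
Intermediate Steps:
J = -6 (J = -3*(-1)*(-2) = 3*(-2) = -6)
u = 12 (u = 4*(2*(-½) + 4) = 4*(-1 + 4) = 4*3 = 12)
u*(E(p*2) + J) = 12*(2*(-3*2) - 6) = 12*(2*(-6) - 6) = 12*(-12 - 6) = 12*(-18) = -216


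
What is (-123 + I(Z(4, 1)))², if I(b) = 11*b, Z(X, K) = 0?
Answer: 15129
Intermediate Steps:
(-123 + I(Z(4, 1)))² = (-123 + 11*0)² = (-123 + 0)² = (-123)² = 15129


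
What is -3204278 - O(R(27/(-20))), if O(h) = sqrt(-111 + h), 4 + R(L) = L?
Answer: -3204278 - I*sqrt(11635)/10 ≈ -3.2043e+6 - 10.787*I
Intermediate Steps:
R(L) = -4 + L
-3204278 - O(R(27/(-20))) = -3204278 - sqrt(-111 + (-4 + 27/(-20))) = -3204278 - sqrt(-111 + (-4 + 27*(-1/20))) = -3204278 - sqrt(-111 + (-4 - 27/20)) = -3204278 - sqrt(-111 - 107/20) = -3204278 - sqrt(-2327/20) = -3204278 - I*sqrt(11635)/10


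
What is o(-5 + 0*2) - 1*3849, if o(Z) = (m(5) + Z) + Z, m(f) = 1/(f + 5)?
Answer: -38589/10 ≈ -3858.9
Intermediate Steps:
m(f) = 1/(5 + f)
o(Z) = 1/10 + 2*Z (o(Z) = (1/(5 + 5) + Z) + Z = (1/10 + Z) + Z = 1/10 + 2*Z)
o(-5 + 0*2) - 1*3849 = (1/10 + 2*(-5 + 0*2)) - 1*3849 = (1/10 + 2*(-5 + 0)) - 3849 = (1/10 + 2*(-5)) - 3849 = (1/10 - 10) - 3849 = -99/10 - 3849 = -38589/10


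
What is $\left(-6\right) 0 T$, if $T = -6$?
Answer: $0$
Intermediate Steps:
$\left(-6\right) 0 T = \left(-6\right) 0 \left(-6\right) = 0 \left(-6\right) = 0$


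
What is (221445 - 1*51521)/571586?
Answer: 84962/285793 ≈ 0.29729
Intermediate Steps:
(221445 - 1*51521)/571586 = (221445 - 51521)*(1/571586) = 169924*(1/571586) = 84962/285793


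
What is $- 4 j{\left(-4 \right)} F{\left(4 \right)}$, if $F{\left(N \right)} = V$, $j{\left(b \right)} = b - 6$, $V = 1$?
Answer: $40$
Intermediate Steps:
$j{\left(b \right)} = -6 + b$ ($j{\left(b \right)} = b - 6 = -6 + b$)
$F{\left(N \right)} = 1$
$- 4 j{\left(-4 \right)} F{\left(4 \right)} = - 4 \left(-6 - 4\right) 1 = \left(-4\right) \left(-10\right) 1 = 40 \cdot 1 = 40$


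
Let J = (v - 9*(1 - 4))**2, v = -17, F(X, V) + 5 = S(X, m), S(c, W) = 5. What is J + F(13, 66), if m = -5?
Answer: 100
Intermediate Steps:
F(X, V) = 0 (F(X, V) = -5 + 5 = 0)
J = 100 (J = (-17 - 9*(1 - 4))**2 = (-17 - 9*(-3))**2 = (-17 + 27)**2 = 10**2 = 100)
J + F(13, 66) = 100 + 0 = 100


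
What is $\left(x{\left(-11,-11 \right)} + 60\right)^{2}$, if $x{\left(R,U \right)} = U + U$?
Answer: $1444$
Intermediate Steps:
$x{\left(R,U \right)} = 2 U$
$\left(x{\left(-11,-11 \right)} + 60\right)^{2} = \left(2 \left(-11\right) + 60\right)^{2} = \left(-22 + 60\right)^{2} = 38^{2} = 1444$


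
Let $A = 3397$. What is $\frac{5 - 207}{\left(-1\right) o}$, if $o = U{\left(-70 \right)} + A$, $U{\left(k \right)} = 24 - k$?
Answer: $\frac{202}{3491} \approx 0.057863$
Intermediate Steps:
$o = 3491$ ($o = \left(24 - -70\right) + 3397 = \left(24 + 70\right) + 3397 = 94 + 3397 = 3491$)
$\frac{5 - 207}{\left(-1\right) o} = \frac{5 - 207}{\left(-1\right) 3491} = \frac{5 - 207}{-3491} = \left(-202\right) \left(- \frac{1}{3491}\right) = \frac{202}{3491}$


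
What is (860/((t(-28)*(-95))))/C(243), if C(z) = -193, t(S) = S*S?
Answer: 43/718732 ≈ 5.9828e-5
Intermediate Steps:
t(S) = S²
(860/((t(-28)*(-95))))/C(243) = (860/(((-28)²*(-95))))/(-193) = (860/((784*(-95))))*(-1/193) = (860/(-74480))*(-1/193) = (860*(-1/74480))*(-1/193) = -43/3724*(-1/193) = 43/718732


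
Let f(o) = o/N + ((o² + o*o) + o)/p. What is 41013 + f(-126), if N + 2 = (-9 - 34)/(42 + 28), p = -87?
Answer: 71994195/1769 ≈ 40698.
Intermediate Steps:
N = -183/70 (N = -2 + (-9 - 34)/(42 + 28) = -2 - 43/70 = -183/70 ≈ -2.6143)
f(o) = -697*o/1769 - 2*o²/87 (f(o) = o/(-183/70) + ((o² + o*o) + o)/(-87) = o*(-70/183) + ((o² + o²) + o)*(-1/87) = -70*o/183 + (2*o² + o)*(-1/87) = -70*o/183 + (o + 2*o²)*(-1/87) = -70*o/183 + (-2*o²/87 - o/87) = -697*o/1769 - 2*o²/87)
41013 + f(-126) = 41013 - 1/5307*(-126)*(2091 + 122*(-126)) = 41013 - 1/5307*(-126)*(2091 - 15372) = 41013 - 1/5307*(-126)*(-13281) = 41013 - 557802/1769 = 71994195/1769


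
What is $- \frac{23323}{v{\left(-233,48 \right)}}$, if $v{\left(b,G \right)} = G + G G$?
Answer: $- \frac{23323}{2352} \approx -9.9162$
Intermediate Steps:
$v{\left(b,G \right)} = G + G^{2}$
$- \frac{23323}{v{\left(-233,48 \right)}} = - \frac{23323}{48 \left(1 + 48\right)} = - \frac{23323}{48 \cdot 49} = - \frac{23323}{2352}$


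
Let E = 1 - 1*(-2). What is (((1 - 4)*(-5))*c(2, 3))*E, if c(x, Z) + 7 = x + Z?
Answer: -90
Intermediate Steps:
E = 3 (E = 1 + 2 = 3)
c(x, Z) = -7 + Z + x (c(x, Z) = -7 + (x + Z) = -7 + (Z + x) = -7 + Z + x)
(((1 - 4)*(-5))*c(2, 3))*E = (((1 - 4)*(-5))*(-7 + 3 + 2))*3 = (-3*(-5)*(-2))*3 = (15*(-2))*3 = -30*3 = -90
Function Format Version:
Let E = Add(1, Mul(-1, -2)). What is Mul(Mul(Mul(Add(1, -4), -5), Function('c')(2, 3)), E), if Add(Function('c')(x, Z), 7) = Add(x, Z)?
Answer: -90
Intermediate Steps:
E = 3 (E = Add(1, 2) = 3)
Function('c')(x, Z) = Add(-7, Z, x) (Function('c')(x, Z) = Add(-7, Add(x, Z)) = Add(-7, Add(Z, x)) = Add(-7, Z, x))
Mul(Mul(Mul(Add(1, -4), -5), Function('c')(2, 3)), E) = Mul(Mul(Mul(Add(1, -4), -5), Add(-7, 3, 2)), 3) = Mul(Mul(Mul(-3, -5), -2), 3) = Mul(Mul(15, -2), 3) = Mul(-30, 3) = -90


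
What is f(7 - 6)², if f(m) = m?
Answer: 1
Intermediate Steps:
f(7 - 6)² = (7 - 6)² = 1² = 1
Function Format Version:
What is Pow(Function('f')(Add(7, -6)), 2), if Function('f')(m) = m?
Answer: 1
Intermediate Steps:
Pow(Function('f')(Add(7, -6)), 2) = Pow(Add(7, -6), 2) = Pow(1, 2) = 1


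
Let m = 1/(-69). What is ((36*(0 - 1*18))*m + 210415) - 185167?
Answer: 580920/23 ≈ 25257.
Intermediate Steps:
m = -1/69 ≈ -0.014493
((36*(0 - 1*18))*m + 210415) - 185167 = ((36*(0 - 1*18))*(-1/69) + 210415) - 185167 = ((36*(0 - 18))*(-1/69) + 210415) - 185167 = ((36*(-18))*(-1/69) + 210415) - 185167 = (-648*(-1/69) + 210415) - 185167 = (216/23 + 210415) - 185167 = 4839761/23 - 185167 = 580920/23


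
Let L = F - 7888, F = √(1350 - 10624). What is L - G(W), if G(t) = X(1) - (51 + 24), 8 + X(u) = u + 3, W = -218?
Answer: -7809 + I*√9274 ≈ -7809.0 + 96.302*I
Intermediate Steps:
F = I*√9274 (F = √(-9274) = I*√9274 ≈ 96.302*I)
X(u) = -5 + u (X(u) = -8 + (u + 3) = -8 + (3 + u) = -5 + u)
G(t) = -79 (G(t) = (-5 + 1) - (51 + 24) = -4 - 1*75 = -4 - 75 = -79)
L = -7888 + I*√9274 (L = I*√9274 - 7888 = -7888 + I*√9274 ≈ -7888.0 + 96.302*I)
L - G(W) = (-7888 + I*√9274) - 1*(-79) = (-7888 + I*√9274) + 79 = -7809 + I*√9274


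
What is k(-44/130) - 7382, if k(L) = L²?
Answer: -31188466/4225 ≈ -7381.9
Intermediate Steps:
k(-44/130) - 7382 = (-44/130)² - 7382 = (-44*1/130)² - 7382 = (-22/65)² - 7382 = 484/4225 - 7382 = -31188466/4225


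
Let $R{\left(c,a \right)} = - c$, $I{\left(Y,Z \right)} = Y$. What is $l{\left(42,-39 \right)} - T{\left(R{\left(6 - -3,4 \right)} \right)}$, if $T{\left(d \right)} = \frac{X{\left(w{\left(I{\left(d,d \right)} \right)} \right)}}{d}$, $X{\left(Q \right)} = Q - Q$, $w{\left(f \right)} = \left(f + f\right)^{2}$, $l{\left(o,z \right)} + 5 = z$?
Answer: $-44$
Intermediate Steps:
$l{\left(o,z \right)} = -5 + z$
$w{\left(f \right)} = 4 f^{2}$ ($w{\left(f \right)} = \left(2 f\right)^{2} = 4 f^{2}$)
$X{\left(Q \right)} = 0$
$T{\left(d \right)} = 0$ ($T{\left(d \right)} = \frac{0}{d} = 0$)
$l{\left(42,-39 \right)} - T{\left(R{\left(6 - -3,4 \right)} \right)} = \left(-5 - 39\right) - 0 = -44 + 0 = -44$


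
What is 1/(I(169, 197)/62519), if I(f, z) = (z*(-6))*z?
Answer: -62519/232854 ≈ -0.26849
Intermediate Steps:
I(f, z) = -6*z² (I(f, z) = (-6*z)*z = -6*z²)
1/(I(169, 197)/62519) = 1/(-6*197²/62519) = 1/(-6*38809*(1/62519)) = 1/(-232854*1/62519) = 1/(-232854/62519) = -62519/232854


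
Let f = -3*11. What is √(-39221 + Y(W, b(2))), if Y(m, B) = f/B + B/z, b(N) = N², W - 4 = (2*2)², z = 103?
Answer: I*√1664730805/206 ≈ 198.06*I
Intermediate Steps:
f = -33
W = 20 (W = 4 + (2*2)² = 4 + 4² = 4 + 16 = 20)
Y(m, B) = -33/B + B/103
√(-39221 + Y(W, b(2))) = √(-39221 + (-33/(2²) + (1/103)*2²)) = √(-39221 + (-33/4 + (1/103)*4)) = √(-39221 + (-33*¼ + 4/103)) = √(-39221 + (-33/4 + 4/103)) = √(-39221 - 3383/412) = √(-16162435/412) = I*√1664730805/206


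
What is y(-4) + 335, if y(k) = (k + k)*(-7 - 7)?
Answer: 447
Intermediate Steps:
y(k) = -28*k (y(k) = (2*k)*(-14) = -28*k)
y(-4) + 335 = -28*(-4) + 335 = 112 + 335 = 447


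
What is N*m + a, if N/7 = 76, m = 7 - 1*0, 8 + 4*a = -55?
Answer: 14833/4 ≈ 3708.3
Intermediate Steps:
a = -63/4 (a = -2 + (1/4)*(-55) = -2 - 55/4 = -63/4 ≈ -15.750)
m = 7 (m = 7 + 0 = 7)
N = 532 (N = 7*76 = 532)
N*m + a = 532*7 - 63/4 = 3724 - 63/4 = 14833/4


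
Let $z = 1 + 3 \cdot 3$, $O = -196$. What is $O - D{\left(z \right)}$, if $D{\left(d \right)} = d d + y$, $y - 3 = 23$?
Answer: $-322$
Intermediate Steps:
$y = 26$ ($y = 3 + 23 = 26$)
$z = 10$ ($z = 1 + 9 = 10$)
$D{\left(d \right)} = 26 + d^{2}$ ($D{\left(d \right)} = d d + 26 = d^{2} + 26 = 26 + d^{2}$)
$O - D{\left(z \right)} = -196 - \left(26 + 10^{2}\right) = -196 - \left(26 + 100\right) = -196 - 126 = -322$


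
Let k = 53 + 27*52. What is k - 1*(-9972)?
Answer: 11429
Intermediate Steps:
k = 1457 (k = 53 + 1404 = 1457)
k - 1*(-9972) = 1457 - 1*(-9972) = 1457 + 9972 = 11429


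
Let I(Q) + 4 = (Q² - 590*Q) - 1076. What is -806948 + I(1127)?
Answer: -202829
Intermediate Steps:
I(Q) = -1080 + Q² - 590*Q (I(Q) = -4 + ((Q² - 590*Q) - 1076) = -4 + (-1076 + Q² - 590*Q) = -1080 + Q² - 590*Q)
-806948 + I(1127) = -806948 + (-1080 + 1127² - 590*1127) = -806948 + (-1080 + 1270129 - 664930) = -806948 + 604119 = -202829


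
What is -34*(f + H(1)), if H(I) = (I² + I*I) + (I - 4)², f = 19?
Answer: -1020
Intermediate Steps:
H(I) = (-4 + I)² + 2*I² (H(I) = (I² + I²) + (-4 + I)² = 2*I² + (-4 + I)² = (-4 + I)² + 2*I²)
-34*(f + H(1)) = -34*(19 + ((-4 + 1)² + 2*1²)) = -34*(19 + ((-3)² + 2*1)) = -34*(19 + (9 + 2)) = -34*(19 + 11) = -34*30 = -1020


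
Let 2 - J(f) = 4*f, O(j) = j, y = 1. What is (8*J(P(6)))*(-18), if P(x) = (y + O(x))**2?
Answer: 27936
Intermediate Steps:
P(x) = (1 + x)**2
J(f) = 2 - 4*f
(8*J(P(6)))*(-18) = (8*(2 - 4*(1 + 6)**2))*(-18) = (8*(2 - 4*7**2))*(-18) = (8*(2 - 4*49))*(-18) = (8*(2 - 196))*(-18) = (8*(-194))*(-18) = -1552*(-18) = 27936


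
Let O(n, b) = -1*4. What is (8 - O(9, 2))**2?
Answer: 144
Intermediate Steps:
O(n, b) = -4
(8 - O(9, 2))**2 = (8 - 1*(-4))**2 = (8 + 4)**2 = 12**2 = 144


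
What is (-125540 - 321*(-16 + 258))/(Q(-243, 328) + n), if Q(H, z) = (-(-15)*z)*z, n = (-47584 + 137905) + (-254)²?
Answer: -203222/1768597 ≈ -0.11491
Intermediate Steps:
n = 154837 (n = 90321 + 64516 = 154837)
Q(H, z) = 15*z² (Q(H, z) = (15*z)*z = 15*z²)
(-125540 - 321*(-16 + 258))/(Q(-243, 328) + n) = (-125540 - 321*(-16 + 258))/(15*328² + 154837) = (-125540 - 321*242)/(15*107584 + 154837) = (-125540 - 77682)/(1613760 + 154837) = -203222/1768597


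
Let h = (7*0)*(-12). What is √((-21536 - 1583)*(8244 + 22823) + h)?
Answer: I*√718237973 ≈ 26800.0*I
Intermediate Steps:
h = 0 (h = 0*(-12) = 0)
√((-21536 - 1583)*(8244 + 22823) + h) = √((-21536 - 1583)*(8244 + 22823) + 0) = √(-23119*31067 + 0) = √(-718237973 + 0) = √(-718237973) = I*√718237973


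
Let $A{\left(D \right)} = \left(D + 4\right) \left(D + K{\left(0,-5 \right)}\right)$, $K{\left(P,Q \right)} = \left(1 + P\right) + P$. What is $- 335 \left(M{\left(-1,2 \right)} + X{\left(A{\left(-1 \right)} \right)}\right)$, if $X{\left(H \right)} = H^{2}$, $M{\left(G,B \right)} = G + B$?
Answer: $-335$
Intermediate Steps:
$K{\left(P,Q \right)} = 1 + 2 P$
$M{\left(G,B \right)} = B + G$
$A{\left(D \right)} = \left(1 + D\right) \left(4 + D\right)$ ($A{\left(D \right)} = \left(D + 4\right) \left(D + \left(1 + 2 \cdot 0\right)\right) = \left(4 + D\right) \left(D + \left(1 + 0\right)\right) = \left(4 + D\right) \left(D + 1\right) = \left(4 + D\right) \left(1 + D\right) = \left(1 + D\right) \left(4 + D\right)$)
$- 335 \left(M{\left(-1,2 \right)} + X{\left(A{\left(-1 \right)} \right)}\right) = - 335 \left(\left(2 - 1\right) + \left(4 + \left(-1\right)^{2} + 5 \left(-1\right)\right)^{2}\right) = - 335 \left(1 + \left(4 + 1 - 5\right)^{2}\right) = - 335 \left(1 + 0^{2}\right) = - 335 \left(1 + 0\right) = \left(-335\right) 1 = -335$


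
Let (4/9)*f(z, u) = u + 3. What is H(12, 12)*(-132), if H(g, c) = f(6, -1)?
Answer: -594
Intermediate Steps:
f(z, u) = 27/4 + 9*u/4 (f(z, u) = 9*(u + 3)/4 = 9*(3 + u)/4 = 27/4 + 9*u/4)
H(g, c) = 9/2 (H(g, c) = 27/4 + (9/4)*(-1) = 27/4 - 9/4 = 9/2)
H(12, 12)*(-132) = (9/2)*(-132) = -594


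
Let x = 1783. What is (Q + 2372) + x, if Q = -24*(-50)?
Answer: 5355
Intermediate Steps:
Q = 1200
(Q + 2372) + x = (1200 + 2372) + 1783 = 3572 + 1783 = 5355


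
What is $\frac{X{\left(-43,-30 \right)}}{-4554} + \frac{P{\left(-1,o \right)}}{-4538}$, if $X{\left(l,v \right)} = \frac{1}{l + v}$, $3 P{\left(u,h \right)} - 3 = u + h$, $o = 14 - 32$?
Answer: $\frac{888781}{754310898} \approx 0.0011783$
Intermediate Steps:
$o = -18$ ($o = 14 - 32 = -18$)
$P{\left(u,h \right)} = 1 + \frac{h}{3} + \frac{u}{3}$ ($P{\left(u,h \right)} = 1 + \frac{u + h}{3} = 1 + \frac{h + u}{3} = 1 + \left(\frac{h}{3} + \frac{u}{3}\right) = 1 + \frac{h}{3} + \frac{u}{3}$)
$\frac{X{\left(-43,-30 \right)}}{-4554} + \frac{P{\left(-1,o \right)}}{-4538} = \frac{1}{\left(-43 - 30\right) \left(-4554\right)} + \frac{1 + \frac{1}{3} \left(-18\right) + \frac{1}{3} \left(-1\right)}{-4538} = \frac{1}{-73} \left(- \frac{1}{4554}\right) + \left(1 - 6 - \frac{1}{3}\right) \left(- \frac{1}{4538}\right) = \left(- \frac{1}{73}\right) \left(- \frac{1}{4554}\right) - - \frac{8}{6807} = \frac{1}{332442} + \frac{8}{6807} = \frac{888781}{754310898}$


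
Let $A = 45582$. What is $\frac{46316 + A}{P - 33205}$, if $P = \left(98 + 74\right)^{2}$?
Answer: $- \frac{91898}{3621} \approx -25.379$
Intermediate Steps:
$P = 29584$ ($P = 172^{2} = 29584$)
$\frac{46316 + A}{P - 33205} = \frac{46316 + 45582}{29584 - 33205} = \frac{91898}{-3621} = 91898 \left(- \frac{1}{3621}\right) = - \frac{91898}{3621}$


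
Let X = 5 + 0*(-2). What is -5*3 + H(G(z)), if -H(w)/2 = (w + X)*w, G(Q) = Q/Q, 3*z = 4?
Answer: -27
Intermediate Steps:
z = 4/3 (z = (⅓)*4 = 4/3 ≈ 1.3333)
G(Q) = 1
X = 5 (X = 5 + 0 = 5)
H(w) = -2*w*(5 + w) (H(w) = -2*(w + 5)*w = -2*(5 + w)*w = -2*w*(5 + w))
-5*3 + H(G(z)) = -5*3 - 2*1*(5 + 1) = -15 - 2*1*6 = -15 - 12 = -27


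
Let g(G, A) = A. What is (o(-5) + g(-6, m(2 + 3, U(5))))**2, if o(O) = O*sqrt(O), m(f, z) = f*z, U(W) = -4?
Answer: 275 + 200*I*sqrt(5) ≈ 275.0 + 447.21*I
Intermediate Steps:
o(O) = O**(3/2)
(o(-5) + g(-6, m(2 + 3, U(5))))**2 = ((-5)**(3/2) + (2 + 3)*(-4))**2 = (-5*I*sqrt(5) + 5*(-4))**2 = (-5*I*sqrt(5) - 20)**2 = (-20 - 5*I*sqrt(5))**2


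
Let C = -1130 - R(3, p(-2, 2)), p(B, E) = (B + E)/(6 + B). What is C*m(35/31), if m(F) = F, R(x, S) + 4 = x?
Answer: -39515/31 ≈ -1274.7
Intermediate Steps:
p(B, E) = (B + E)/(6 + B)
R(x, S) = -4 + x
C = -1129 (C = -1130 - (-4 + 3) = -1130 - 1*(-1) = -1130 + 1 = -1129)
C*m(35/31) = -39515/31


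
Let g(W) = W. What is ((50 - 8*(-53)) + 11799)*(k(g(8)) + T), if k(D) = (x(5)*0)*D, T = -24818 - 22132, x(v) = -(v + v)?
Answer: -576217350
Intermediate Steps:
x(v) = -2*v
T = -46950
k(D) = 0 (k(D) = (-2*5*0)*D = (-10*0)*D = 0*D = 0)
((50 - 8*(-53)) + 11799)*(k(g(8)) + T) = ((50 - 8*(-53)) + 11799)*(0 - 46950) = ((50 + 424) + 11799)*(-46950) = (474 + 11799)*(-46950) = 12273*(-46950) = -576217350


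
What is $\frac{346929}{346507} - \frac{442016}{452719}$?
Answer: $\frac{3899711839}{156870302533} \approx 0.024859$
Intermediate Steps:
$\frac{346929}{346507} - \frac{442016}{452719} = \frac{3899711839}{156870302533}$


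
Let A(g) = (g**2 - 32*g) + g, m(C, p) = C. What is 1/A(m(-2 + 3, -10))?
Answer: -1/30 ≈ -0.033333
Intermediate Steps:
A(g) = g**2 - 31*g
1/A(m(-2 + 3, -10)) = 1/((-2 + 3)*(-31 + (-2 + 3))) = 1/(1*(-31 + 1)) = 1/(1*(-30)) = 1/(-30) = -1/30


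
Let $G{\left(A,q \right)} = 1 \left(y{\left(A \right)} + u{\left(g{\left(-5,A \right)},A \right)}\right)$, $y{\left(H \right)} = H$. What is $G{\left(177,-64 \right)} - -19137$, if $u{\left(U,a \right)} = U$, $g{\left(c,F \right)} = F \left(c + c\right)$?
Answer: $17544$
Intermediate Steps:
$g{\left(c,F \right)} = 2 F c$ ($g{\left(c,F \right)} = F 2 c = 2 F c$)
$G{\left(A,q \right)} = - 9 A$ ($G{\left(A,q \right)} = 1 \left(A + 2 A \left(-5\right)\right) = 1 \left(A - 10 A\right) = 1 \left(- 9 A\right) = - 9 A$)
$G{\left(177,-64 \right)} - -19137 = \left(-9\right) 177 - -19137 = -1593 + 19137 = 17544$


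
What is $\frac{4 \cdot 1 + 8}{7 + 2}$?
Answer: $\frac{4}{3} \approx 1.3333$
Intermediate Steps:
$\frac{4 \cdot 1 + 8}{7 + 2} = \frac{4 + 8}{9} = 12 \cdot \frac{1}{9} = \frac{4}{3}$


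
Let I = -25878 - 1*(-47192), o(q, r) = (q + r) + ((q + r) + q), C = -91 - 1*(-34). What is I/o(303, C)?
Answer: 21314/795 ≈ 26.810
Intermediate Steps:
C = -57 (C = -91 + 34 = -57)
o(q, r) = 2*r + 3*q (o(q, r) = (q + r) + (r + 2*q) = 2*r + 3*q)
I = 21314 (I = -25878 + 47192 = 21314)
I/o(303, C) = 21314/(2*(-57) + 3*303) = 21314/(-114 + 909) = 21314/795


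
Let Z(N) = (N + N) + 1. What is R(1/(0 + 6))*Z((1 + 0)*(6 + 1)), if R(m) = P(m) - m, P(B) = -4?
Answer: -125/2 ≈ -62.500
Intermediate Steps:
Z(N) = 1 + 2*N (Z(N) = 2*N + 1 = 1 + 2*N)
R(m) = -4 - m
R(1/(0 + 6))*Z((1 + 0)*(6 + 1)) = (-4 - 1/(0 + 6))*(1 + 2*((1 + 0)*(6 + 1))) = (-4 - 1/6)*(1 + 2*(1*7)) = (-4 - 1*⅙)*(1 + 2*7) = (-4 - ⅙)*(1 + 14) = -25/6*15 = -125/2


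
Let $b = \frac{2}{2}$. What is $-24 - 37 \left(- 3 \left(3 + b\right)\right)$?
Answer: $420$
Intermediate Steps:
$b = 1$ ($b = 2 \cdot \frac{1}{2} = 1$)
$-24 - 37 \left(- 3 \left(3 + b\right)\right) = -24 - 37 \left(- 3 \left(3 + 1\right)\right) = -24 - 37 \left(\left(-3\right) 4\right) = -24 - -444 = -24 + 444 = 420$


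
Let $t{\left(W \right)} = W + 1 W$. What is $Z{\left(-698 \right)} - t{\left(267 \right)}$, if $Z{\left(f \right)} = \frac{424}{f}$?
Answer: $- \frac{186578}{349} \approx -534.61$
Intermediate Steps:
$t{\left(W \right)} = 2 W$ ($t{\left(W \right)} = W + W = 2 W$)
$Z{\left(-698 \right)} - t{\left(267 \right)} = \frac{424}{-698} - 2 \cdot 267 = 424 \left(- \frac{1}{698}\right) - 534 = - \frac{212}{349} - 534 = - \frac{186578}{349}$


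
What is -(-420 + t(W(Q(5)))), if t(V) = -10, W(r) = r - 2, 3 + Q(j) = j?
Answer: 430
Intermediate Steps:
Q(j) = -3 + j
W(r) = -2 + r
-(-420 + t(W(Q(5)))) = -(-420 - 10) = -1*(-430) = 430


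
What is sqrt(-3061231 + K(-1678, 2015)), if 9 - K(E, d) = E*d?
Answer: 2*sqrt(79987) ≈ 565.64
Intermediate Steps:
K(E, d) = 9 - E*d
sqrt(-3061231 + K(-1678, 2015)) = sqrt(-3061231 + (9 - 1*(-1678)*2015)) = sqrt(-3061231 + (9 + 3381170)) = sqrt(-3061231 + 3381179) = sqrt(319948) = 2*sqrt(79987)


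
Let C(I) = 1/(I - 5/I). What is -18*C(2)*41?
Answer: 1476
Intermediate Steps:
-18*C(2)*41 = -36/(-5 + 2²)*41 = -36/(-5 + 4)*41 = -36/(-1)*41 = -36*(-1)*41 = -18*(-2)*41 = 36*41 = 1476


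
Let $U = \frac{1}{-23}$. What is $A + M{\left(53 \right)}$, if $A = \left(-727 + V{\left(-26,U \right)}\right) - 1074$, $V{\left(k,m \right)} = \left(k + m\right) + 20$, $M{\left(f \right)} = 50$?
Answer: $- \frac{40412}{23} \approx -1757.0$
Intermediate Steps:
$U = - \frac{1}{23} \approx -0.043478$
$V{\left(k,m \right)} = 20 + k + m$
$A = - \frac{41562}{23}$ ($A = \left(-727 - \frac{139}{23}\right) - 1074 = - \frac{16860}{23} - 1074 = - \frac{41562}{23} \approx -1807.0$)
$A + M{\left(53 \right)} = - \frac{41562}{23} + 50 = - \frac{40412}{23}$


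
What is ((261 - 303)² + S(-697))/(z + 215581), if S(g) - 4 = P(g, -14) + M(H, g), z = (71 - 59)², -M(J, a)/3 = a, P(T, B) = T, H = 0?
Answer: 3162/215725 ≈ 0.014658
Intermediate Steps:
M(J, a) = -3*a
z = 144 (z = 12² = 144)
S(g) = 4 - 2*g (S(g) = 4 + (g - 3*g) = 4 - 2*g)
((261 - 303)² + S(-697))/(z + 215581) = ((261 - 303)² + (4 - 2*(-697)))/(144 + 215581) = ((-42)² + (4 + 1394))/215725 = (1764 + 1398)*(1/215725) = 3162*(1/215725) = 3162/215725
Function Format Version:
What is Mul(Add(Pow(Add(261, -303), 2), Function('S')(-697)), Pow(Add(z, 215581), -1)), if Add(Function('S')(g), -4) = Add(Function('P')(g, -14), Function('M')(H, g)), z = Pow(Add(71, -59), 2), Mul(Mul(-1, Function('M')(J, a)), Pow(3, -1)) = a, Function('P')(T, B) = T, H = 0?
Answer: Rational(3162, 215725) ≈ 0.014658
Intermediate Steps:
Function('M')(J, a) = Mul(-3, a)
z = 144 (z = Pow(12, 2) = 144)
Function('S')(g) = Add(4, Mul(-2, g)) (Function('S')(g) = Add(4, Add(g, Mul(-3, g))) = Add(4, Mul(-2, g)))
Mul(Add(Pow(Add(261, -303), 2), Function('S')(-697)), Pow(Add(z, 215581), -1)) = Mul(Add(Pow(Add(261, -303), 2), Add(4, Mul(-2, -697))), Pow(Add(144, 215581), -1)) = Mul(Add(Pow(-42, 2), Add(4, 1394)), Pow(215725, -1)) = Mul(Add(1764, 1398), Rational(1, 215725)) = Mul(3162, Rational(1, 215725)) = Rational(3162, 215725)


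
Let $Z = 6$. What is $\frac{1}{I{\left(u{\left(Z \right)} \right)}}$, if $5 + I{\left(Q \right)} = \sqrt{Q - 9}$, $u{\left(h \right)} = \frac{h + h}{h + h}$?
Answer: $- \frac{5}{33} - \frac{2 i \sqrt{2}}{33} \approx -0.15152 - 0.08571 i$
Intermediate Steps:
$u{\left(h \right)} = 1$ ($u{\left(h \right)} = \frac{2 h}{2 h} = 2 h \frac{1}{2 h} = 1$)
$I{\left(Q \right)} = -5 + \sqrt{-9 + Q}$ ($I{\left(Q \right)} = -5 + \sqrt{Q - 9} = -5 + \sqrt{-9 + Q}$)
$\frac{1}{I{\left(u{\left(Z \right)} \right)}} = \frac{1}{-5 + \sqrt{-9 + 1}} = \frac{1}{-5 + \sqrt{-8}} = \frac{1}{-5 + 2 i \sqrt{2}}$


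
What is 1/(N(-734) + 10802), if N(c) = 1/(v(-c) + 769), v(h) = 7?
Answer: 776/8382353 ≈ 9.2575e-5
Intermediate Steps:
N(c) = 1/776 (N(c) = 1/(7 + 769) = 1/776)
1/(N(-734) + 10802) = 1/(1/776 + 10802) = 1/(8382353/776) = 776/8382353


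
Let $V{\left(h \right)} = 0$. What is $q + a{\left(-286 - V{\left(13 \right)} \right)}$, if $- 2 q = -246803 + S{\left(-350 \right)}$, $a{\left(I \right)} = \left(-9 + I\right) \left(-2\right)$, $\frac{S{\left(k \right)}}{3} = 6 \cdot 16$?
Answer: $\frac{247695}{2} \approx 1.2385 \cdot 10^{5}$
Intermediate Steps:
$S{\left(k \right)} = 288$ ($S{\left(k \right)} = 3 \cdot 6 \cdot 16 = 3 \cdot 96 = 288$)
$a{\left(I \right)} = 18 - 2 I$
$q = \frac{246515}{2}$ ($q = - \frac{-246803 + 288}{2} = \left(- \frac{1}{2}\right) \left(-246515\right) = \frac{246515}{2} \approx 1.2326 \cdot 10^{5}$)
$q + a{\left(-286 - V{\left(13 \right)} \right)} = \frac{246515}{2} - \left(-18 + 2 \left(-286 - 0\right)\right) = \frac{246515}{2} - \left(-18 + 2 \left(-286 + 0\right)\right) = \frac{246515}{2} + \left(18 - -572\right) = \frac{246515}{2} + \left(18 + 572\right) = \frac{246515}{2} + 590 = \frac{247695}{2}$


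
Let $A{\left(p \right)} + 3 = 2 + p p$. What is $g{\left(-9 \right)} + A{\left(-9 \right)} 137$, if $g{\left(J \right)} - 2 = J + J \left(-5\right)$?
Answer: $10998$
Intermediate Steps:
$A{\left(p \right)} = -1 + p^{2}$ ($A{\left(p \right)} = -3 + \left(2 + p p\right) = -3 + \left(2 + p^{2}\right) = -1 + p^{2}$)
$g{\left(J \right)} = 2 - 4 J$ ($g{\left(J \right)} = 2 + \left(J + J \left(-5\right)\right) = 2 + \left(J - 5 J\right) = 2 - 4 J$)
$g{\left(-9 \right)} + A{\left(-9 \right)} 137 = \left(2 - -36\right) + \left(-1 + \left(-9\right)^{2}\right) 137 = \left(2 + 36\right) + \left(-1 + 81\right) 137 = 38 + 80 \cdot 137 = 38 + 10960 = 10998$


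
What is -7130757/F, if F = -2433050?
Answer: 7130757/2433050 ≈ 2.9308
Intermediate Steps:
-7130757/F = -7130757/(-2433050) = -7130757*(-1/2433050) = 7130757/2433050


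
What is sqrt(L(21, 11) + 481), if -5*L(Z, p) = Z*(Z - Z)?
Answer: sqrt(481) ≈ 21.932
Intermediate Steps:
L(Z, p) = 0 (L(Z, p) = -Z*(Z - Z)/5 = -Z*0/5 = -1/5*0 = 0)
sqrt(L(21, 11) + 481) = sqrt(0 + 481) = sqrt(481)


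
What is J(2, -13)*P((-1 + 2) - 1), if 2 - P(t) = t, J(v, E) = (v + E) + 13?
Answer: 4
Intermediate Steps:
J(v, E) = 13 + E + v (J(v, E) = (E + v) + 13 = 13 + E + v)
P(t) = 2 - t
J(2, -13)*P((-1 + 2) - 1) = (13 - 13 + 2)*(2 - ((-1 + 2) - 1)) = 2*(2 - (1 - 1)) = 2*(2 - 1*0) = 2*(2 + 0) = 2*2 = 4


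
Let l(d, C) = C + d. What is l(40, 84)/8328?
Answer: 31/2082 ≈ 0.014890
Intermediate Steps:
l(40, 84)/8328 = (84 + 40)/8328 = 124*(1/8328) = 31/2082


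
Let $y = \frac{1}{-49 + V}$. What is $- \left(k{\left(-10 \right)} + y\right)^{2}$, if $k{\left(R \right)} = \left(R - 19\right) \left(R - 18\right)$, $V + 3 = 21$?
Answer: $- \frac{633579241}{961} \approx -6.5929 \cdot 10^{5}$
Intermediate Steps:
$V = 18$ ($V = -3 + 21 = 18$)
$y = - \frac{1}{31}$ ($y = \frac{1}{-49 + 18} = \frac{1}{-31} = - \frac{1}{31} \approx -0.032258$)
$k{\left(R \right)} = \left(-19 + R\right) \left(-18 + R\right)$
$- \left(k{\left(-10 \right)} + y\right)^{2} = - \left(\left(342 + \left(-10\right)^{2} - -370\right) - \frac{1}{31}\right)^{2} = - \left(\left(342 + 100 + 370\right) - \frac{1}{31}\right)^{2} = - \left(812 - \frac{1}{31}\right)^{2} = - \left(\frac{25171}{31}\right)^{2} = \left(-1\right) \frac{633579241}{961} = - \frac{633579241}{961}$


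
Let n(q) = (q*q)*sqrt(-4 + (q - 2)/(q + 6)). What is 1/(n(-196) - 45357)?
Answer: -4308915/610136182391 - 38416*I*sqrt(26695)/610136182391 ≈ -7.0622e-6 - 1.0287e-5*I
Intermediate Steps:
n(q) = q**2*sqrt(-4 + (-2 + q)/(6 + q))
1/(n(-196) - 45357) = 1/((-196)**2*sqrt((-26 - 3*(-196))/(6 - 196)) - 45357) = 1/(38416*sqrt((-26 + 588)/(-190)) - 45357) = 1/(38416*sqrt(-1/190*562) - 45357) = 1/(38416*sqrt(-281/95) - 45357) = 1/(38416*(I*sqrt(26695)/95) - 45357) = 1/(38416*I*sqrt(26695)/95 - 45357) = 1/(-45357 + 38416*I*sqrt(26695)/95)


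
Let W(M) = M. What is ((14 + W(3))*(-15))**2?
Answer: 65025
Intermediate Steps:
((14 + W(3))*(-15))**2 = ((14 + 3)*(-15))**2 = (17*(-15))**2 = (-255)**2 = 65025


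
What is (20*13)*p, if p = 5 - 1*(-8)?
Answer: 3380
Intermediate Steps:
p = 13 (p = 5 + 8 = 13)
(20*13)*p = (20*13)*13 = 260*13 = 3380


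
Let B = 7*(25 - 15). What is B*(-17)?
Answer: -1190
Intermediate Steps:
B = 70 (B = 7*10 = 70)
B*(-17) = 70*(-17) = -1190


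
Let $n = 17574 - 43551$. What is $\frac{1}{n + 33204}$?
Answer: $\frac{1}{7227} \approx 0.00013837$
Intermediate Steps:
$n = -25977$ ($n = 17574 - 43551 = -25977$)
$\frac{1}{n + 33204} = \frac{1}{-25977 + 33204} = \frac{1}{7227}$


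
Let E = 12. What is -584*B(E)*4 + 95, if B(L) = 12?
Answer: -27937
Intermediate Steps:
-584*B(E)*4 + 95 = -7008*4 + 95 = -584*48 + 95 = -28032 + 95 = -27937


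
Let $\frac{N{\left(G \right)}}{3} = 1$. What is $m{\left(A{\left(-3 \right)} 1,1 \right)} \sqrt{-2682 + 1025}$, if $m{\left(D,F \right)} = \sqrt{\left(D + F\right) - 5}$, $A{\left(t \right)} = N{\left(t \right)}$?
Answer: $- \sqrt{1657} \approx -40.706$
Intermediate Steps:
$N{\left(G \right)} = 3$ ($N{\left(G \right)} = 3 \cdot 1 = 3$)
$A{\left(t \right)} = 3$
$m{\left(D,F \right)} = \sqrt{-5 + D + F}$
$m{\left(A{\left(-3 \right)} 1,1 \right)} \sqrt{-2682 + 1025} = \sqrt{-5 + 3 \cdot 1 + 1} \sqrt{-2682 + 1025} = \sqrt{-5 + 3 + 1} \sqrt{-1657} = \sqrt{-1} i \sqrt{1657} = i i \sqrt{1657} = - \sqrt{1657}$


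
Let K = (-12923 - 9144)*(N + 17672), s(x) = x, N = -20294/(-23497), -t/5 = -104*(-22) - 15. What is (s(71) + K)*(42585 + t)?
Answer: -286085244859763580/23497 ≈ -1.2175e+13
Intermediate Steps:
t = -11365 (t = -5*(-104*(-22) - 15) = -5*(2288 - 15) = -5*2273 = -11365)
N = 20294/23497 (N = -20294*(-1/23497) = 20294/23497 ≈ 0.86368)
K = -9163526487626/23497 (K = (-12923 - 9144)*(20294/23497 + 17672) = -22067*415259278/23497 = -9163526487626/23497 ≈ -3.8999e+8)
(s(71) + K)*(42585 + t) = (71 - 9163526487626/23497)*(42585 - 11365) = -9163524819339/23497*31220 = -286085244859763580/23497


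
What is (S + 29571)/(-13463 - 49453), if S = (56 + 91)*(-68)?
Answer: -6525/20972 ≈ -0.31113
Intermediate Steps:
S = -9996 (S = 147*(-68) = -9996)
(S + 29571)/(-13463 - 49453) = (-9996 + 29571)/(-13463 - 49453) = 19575/(-62916) = 19575*(-1/62916) = -6525/20972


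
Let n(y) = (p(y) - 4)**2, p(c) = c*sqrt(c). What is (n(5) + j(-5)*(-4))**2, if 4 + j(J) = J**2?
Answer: 11249 - 4560*sqrt(5) ≈ 1052.5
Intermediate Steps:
p(c) = c**(3/2)
n(y) = (-4 + y**(3/2))**2 (n(y) = (y**(3/2) - 4)**2 = (-4 + y**(3/2))**2)
j(J) = -4 + J**2
(n(5) + j(-5)*(-4))**2 = ((-4 + 5**(3/2))**2 + (-4 + (-5)**2)*(-4))**2 = ((-4 + 5*sqrt(5))**2 + (-4 + 25)*(-4))**2 = ((-4 + 5*sqrt(5))**2 + 21*(-4))**2 = ((-4 + 5*sqrt(5))**2 - 84)**2 = (-84 + (-4 + 5*sqrt(5))**2)**2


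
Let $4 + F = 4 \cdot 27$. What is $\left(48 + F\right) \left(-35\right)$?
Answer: $-5320$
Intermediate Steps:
$F = 104$ ($F = -4 + 4 \cdot 27 = -4 + 108 = 104$)
$\left(48 + F\right) \left(-35\right) = \left(48 + 104\right) \left(-35\right) = 152 \left(-35\right) = -5320$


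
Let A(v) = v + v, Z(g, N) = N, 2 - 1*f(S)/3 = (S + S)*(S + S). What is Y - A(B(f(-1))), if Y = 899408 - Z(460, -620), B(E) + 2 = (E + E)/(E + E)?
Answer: 900030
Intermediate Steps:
f(S) = 6 - 12*S² (f(S) = 6 - 3*(S + S)*(S + S) = 6 - 3*2*S*2*S = 6 - 12*S²)
B(E) = -1 (B(E) = -2 + (E + E)/(E + E) = -2 + (2*E)/((2*E)) = -2 + (2*E)*(1/(2*E)) = -2 + 1 = -1)
A(v) = 2*v
Y = 900028 (Y = 899408 - 1*(-620) = 899408 + 620 = 900028)
Y - A(B(f(-1))) = 900028 - 2*(-1) = 900028 - 1*(-2) = 900028 + 2 = 900030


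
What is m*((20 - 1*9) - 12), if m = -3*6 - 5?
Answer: 23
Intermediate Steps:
m = -23 (m = -18 - 5 = -23)
m*((20 - 1*9) - 12) = -23*((20 - 1*9) - 12) = -23*((20 - 9) - 12) = -23*(11 - 12) = -23*(-1) = 23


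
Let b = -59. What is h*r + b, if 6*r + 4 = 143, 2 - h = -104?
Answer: 7190/3 ≈ 2396.7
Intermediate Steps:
h = 106 (h = 2 - 1*(-104) = 2 + 104 = 106)
r = 139/6 (r = -⅔ + (⅙)*143 = -⅔ + 143/6 = 139/6 ≈ 23.167)
h*r + b = 106*(139/6) - 59 = 7367/3 - 59 = 7190/3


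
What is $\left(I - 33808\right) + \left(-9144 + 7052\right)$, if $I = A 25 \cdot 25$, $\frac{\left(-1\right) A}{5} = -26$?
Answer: $45350$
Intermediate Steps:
$A = 130$ ($A = \left(-5\right) \left(-26\right) = 130$)
$I = 81250$ ($I = 130 \cdot 25 \cdot 25 = 3250 \cdot 25 = 81250$)
$\left(I - 33808\right) + \left(-9144 + 7052\right) = \left(81250 - 33808\right) + \left(-9144 + 7052\right) = 47442 - 2092 = 45350$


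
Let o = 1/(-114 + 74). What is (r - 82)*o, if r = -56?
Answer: 69/20 ≈ 3.4500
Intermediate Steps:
o = -1/40 (o = 1/(-40) = -1/40 ≈ -0.025000)
(r - 82)*o = (-56 - 82)*(-1/40) = -138*(-1/40) = 69/20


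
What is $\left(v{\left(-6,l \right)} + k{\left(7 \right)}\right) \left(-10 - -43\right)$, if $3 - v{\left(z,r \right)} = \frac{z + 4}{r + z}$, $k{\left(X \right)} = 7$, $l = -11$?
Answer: $\frac{5544}{17} \approx 326.12$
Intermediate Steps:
$v{\left(z,r \right)} = 3 - \frac{4 + z}{r + z}$ ($v{\left(z,r \right)} = 3 - \frac{z + 4}{r + z} = 3 - \frac{4 + z}{r + z}$)
$\left(v{\left(-6,l \right)} + k{\left(7 \right)}\right) \left(-10 - -43\right) = \left(\frac{-4 + 2 \left(-6\right) + 3 \left(-11\right)}{-11 - 6} + 7\right) \left(-10 - -43\right) = \left(\frac{-4 - 12 - 33}{-17} + 7\right) \left(-10 + 43\right) = \left(\left(- \frac{1}{17}\right) \left(-49\right) + 7\right) 33 = \left(\frac{49}{17} + 7\right) 33 = \frac{168}{17} \cdot 33 = \frac{5544}{17}$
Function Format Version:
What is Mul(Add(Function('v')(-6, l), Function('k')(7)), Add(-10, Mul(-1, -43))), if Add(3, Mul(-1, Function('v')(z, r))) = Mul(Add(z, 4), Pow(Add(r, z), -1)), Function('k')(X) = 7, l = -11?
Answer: Rational(5544, 17) ≈ 326.12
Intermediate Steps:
Function('v')(z, r) = Add(3, Mul(-1, Pow(Add(r, z), -1), Add(4, z))) (Function('v')(z, r) = Add(3, Mul(-1, Mul(Add(z, 4), Pow(Add(r, z), -1)))) = Add(3, Mul(-1, Mul(Add(4, z), Pow(Add(r, z), -1)))) = Add(3, Mul(-1, Mul(Pow(Add(r, z), -1), Add(4, z)))) = Add(3, Mul(-1, Pow(Add(r, z), -1), Add(4, z))))
Mul(Add(Function('v')(-6, l), Function('k')(7)), Add(-10, Mul(-1, -43))) = Mul(Add(Mul(Pow(Add(-11, -6), -1), Add(-4, Mul(2, -6), Mul(3, -11))), 7), Add(-10, Mul(-1, -43))) = Mul(Add(Mul(Pow(-17, -1), Add(-4, -12, -33)), 7), Add(-10, 43)) = Mul(Add(Mul(Rational(-1, 17), -49), 7), 33) = Mul(Add(Rational(49, 17), 7), 33) = Mul(Rational(168, 17), 33) = Rational(5544, 17)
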